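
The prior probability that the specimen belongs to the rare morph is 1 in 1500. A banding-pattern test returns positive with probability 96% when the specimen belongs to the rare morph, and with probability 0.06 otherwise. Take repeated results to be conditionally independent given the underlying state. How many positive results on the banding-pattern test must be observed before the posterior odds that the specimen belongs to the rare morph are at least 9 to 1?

4

Prior odds = (1/1500)/(1499/1500) = 1/1499.
Likelihood ratio of a positive result = 0.96/0.06 = 16.
Target odds = 9.
Require 16ⁿ ≥ 9 ÷ (1/1499) = 13491.
16³ = 4096 falls short of 13491 but 16⁴ = 65536 reaches it, so n = 4.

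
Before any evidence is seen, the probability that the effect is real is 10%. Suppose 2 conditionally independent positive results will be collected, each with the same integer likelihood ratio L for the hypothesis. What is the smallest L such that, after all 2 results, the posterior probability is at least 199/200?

Prior odds = 0.1/0.9 = 1/9.
Target odds = 0.995/0.005 = 199.
Need L² ≥ 199 ÷ (1/9) = 1791.
42² = 1764 < 1791 ≤ 1849 = 43², so L = 43.

43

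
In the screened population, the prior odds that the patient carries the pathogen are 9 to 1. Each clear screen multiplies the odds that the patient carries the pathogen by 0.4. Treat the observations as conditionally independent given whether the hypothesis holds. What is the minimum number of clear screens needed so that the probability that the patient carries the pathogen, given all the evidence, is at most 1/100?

Prior odds = 9.
Likelihood ratio per clear screen = 0.4.
Target posterior odds = 0.01/0.99 = 1/99.
Require 0.4ⁿ ≤ 1/99 ÷ 9 = 1/891.
0.4⁷ = 128/78125 is still above 1/891 but 0.4⁸ = 256/390625 is at or below it, so n = 8.

8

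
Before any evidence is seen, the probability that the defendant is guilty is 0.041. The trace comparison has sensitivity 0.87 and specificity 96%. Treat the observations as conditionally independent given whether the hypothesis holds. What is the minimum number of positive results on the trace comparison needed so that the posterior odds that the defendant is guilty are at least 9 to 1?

2

Prior odds: 0.041 ÷ 0.959 = 41/959.
False-positive rate = 1 − 0.96 = 0.04; likelihood ratio of a positive = 0.87/0.04 = 21.75.
Target odds = 9.
Need (41/959) × 21.75ⁿ ≥ 9, i.e. 21.75ⁿ ≥ 8631/41.
21.75¹ = 21.75 falls short of 8631/41 but 21.75² = 473.0625 reaches it, so n = 2.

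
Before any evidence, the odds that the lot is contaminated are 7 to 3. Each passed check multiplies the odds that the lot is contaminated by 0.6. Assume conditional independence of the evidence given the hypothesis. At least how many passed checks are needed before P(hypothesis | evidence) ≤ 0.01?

Prior odds = 7/3.
Likelihood ratio per passed check = 0.6.
Target posterior odds = 0.01/0.99 = 1/99.
Require 0.6ⁿ ≤ 1/99 ÷ (7/3) = 1/231.
0.6¹⁰ = 59049/9765625 is still above 1/231 but 0.6¹¹ = 177147/48828125 is at or below it, so n = 11.

11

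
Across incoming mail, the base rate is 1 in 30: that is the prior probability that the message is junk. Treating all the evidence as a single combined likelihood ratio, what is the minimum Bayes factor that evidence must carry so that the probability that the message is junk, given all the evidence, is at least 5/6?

145

Prior odds = (1/30)/(29/30) = 1/29.
Target odds = (5/6)/(1/6) = 5.
Required Bayes factor = 5 ÷ (1/29) = 145.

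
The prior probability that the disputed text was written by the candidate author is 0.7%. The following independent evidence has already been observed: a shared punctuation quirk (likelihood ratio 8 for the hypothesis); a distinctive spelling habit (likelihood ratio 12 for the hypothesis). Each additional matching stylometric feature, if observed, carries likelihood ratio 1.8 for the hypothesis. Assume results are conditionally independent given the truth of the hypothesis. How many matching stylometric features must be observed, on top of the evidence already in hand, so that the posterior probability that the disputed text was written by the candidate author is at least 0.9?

Prior odds = 0.007/0.993 = 7/993.
Combined Bayes factor of the evidence already in hand = 8 × 12 = 96.
Odds after that evidence = (7/993) × 96 = 224/331.
Target odds = 0.9/0.1 = 9.
Need 1.8ⁿ ≥ 9 ÷ (224/331) = 2979/224.
1.8⁴ = 10.4976 falls short of 2979/224 but 1.8⁵ = 18.89568 reaches it, so n = 5.

5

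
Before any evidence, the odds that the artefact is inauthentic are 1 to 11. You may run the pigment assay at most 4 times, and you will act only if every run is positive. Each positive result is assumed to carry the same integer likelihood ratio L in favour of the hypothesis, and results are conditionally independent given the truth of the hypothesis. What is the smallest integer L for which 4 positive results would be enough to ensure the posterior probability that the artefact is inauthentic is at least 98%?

Prior odds = 1/11.
Target odds = 0.98/0.02 = 49.
Need L⁴ ≥ 49 ÷ (1/11) = 539.
4⁴ = 256 < 539 ≤ 625 = 5⁴, so L = 5.

5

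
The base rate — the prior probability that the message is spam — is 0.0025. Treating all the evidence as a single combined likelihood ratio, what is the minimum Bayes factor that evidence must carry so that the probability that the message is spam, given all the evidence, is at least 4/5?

1596

Prior odds = 0.0025/0.9975 = 1/399.
Target odds = 0.8/0.2 = 4.
Required Bayes factor = 4 ÷ (1/399) = 1596.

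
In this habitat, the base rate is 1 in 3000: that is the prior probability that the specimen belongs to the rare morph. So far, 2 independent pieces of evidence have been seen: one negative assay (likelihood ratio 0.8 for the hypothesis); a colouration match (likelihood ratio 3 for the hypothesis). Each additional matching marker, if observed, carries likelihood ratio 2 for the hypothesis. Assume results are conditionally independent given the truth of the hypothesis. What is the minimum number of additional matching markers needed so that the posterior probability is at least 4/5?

Prior odds = (1/3000)/(2999/3000) = 1/2999.
Combined Bayes factor of the evidence already in hand = 0.8 × 3 = 2.4.
Odds after that evidence = (1/2999) × 2.4 = 12/14995.
Target odds = 0.8/0.2 = 4.
Need 2ⁿ ≥ 4 ÷ (12/14995) = 14995/3.
2¹² = 4096 falls short of 14995/3 but 2¹³ = 8192 reaches it, so n = 13.

13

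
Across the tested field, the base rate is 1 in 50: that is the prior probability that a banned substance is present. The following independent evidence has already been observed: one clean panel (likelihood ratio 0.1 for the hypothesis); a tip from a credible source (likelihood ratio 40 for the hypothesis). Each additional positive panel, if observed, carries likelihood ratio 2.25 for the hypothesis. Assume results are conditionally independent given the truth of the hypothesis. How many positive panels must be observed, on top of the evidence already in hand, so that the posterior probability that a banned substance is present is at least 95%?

7

Prior odds = 0.02/0.98 = 1/49.
Combined Bayes factor of the evidence already in hand = 0.1 × 40 = 4.
Odds after that evidence = (1/49) × 4 = 4/49.
Target odds = 0.95/0.05 = 19.
Need 2.25ⁿ ≥ 19 ÷ (4/49) = 232.75.
2.25⁶ = 531441/4096 falls short of 232.75 but 2.25⁷ = 4782969/16384 reaches it, so n = 7.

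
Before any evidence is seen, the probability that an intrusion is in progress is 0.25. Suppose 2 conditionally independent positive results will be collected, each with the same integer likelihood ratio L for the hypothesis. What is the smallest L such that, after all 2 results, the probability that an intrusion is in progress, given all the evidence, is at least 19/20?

8

Prior odds = 0.25/0.75 = 1/3.
Target odds = 0.95/0.05 = 19.
Need L² ≥ 19 ÷ (1/3) = 57.
7² = 49 < 57 ≤ 64 = 8², so L = 8.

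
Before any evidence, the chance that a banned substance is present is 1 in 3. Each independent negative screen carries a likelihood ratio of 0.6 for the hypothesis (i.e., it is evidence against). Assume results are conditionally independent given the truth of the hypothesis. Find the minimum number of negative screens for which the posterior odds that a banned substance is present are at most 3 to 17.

Prior odds: (1/3) ÷ (2/3) = 0.5.
Likelihood ratio per negative screen = 0.6.
Target odds = 3/17.
Need 0.5 × 0.6ⁿ ≤ 3/17, i.e. 0.6ⁿ ≤ 6/17.
0.6² = 0.36 is still above 6/17 but 0.6³ = 0.216 is at or below it, so n = 3.

3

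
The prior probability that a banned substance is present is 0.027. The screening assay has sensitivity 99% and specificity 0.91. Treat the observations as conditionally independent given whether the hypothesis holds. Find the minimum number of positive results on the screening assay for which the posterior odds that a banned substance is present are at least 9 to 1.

Prior odds: 0.027 ÷ 0.973 = 27/973.
False-positive rate = 1 − 0.91 = 0.09; likelihood ratio of a positive = 0.99/0.09 = 11.
Target odds = 9.
Require 11ⁿ ≥ 9 ÷ (27/973) = 973/3.
11² = 121 falls short of 973/3 but 11³ = 1331 reaches it, so n = 3.

3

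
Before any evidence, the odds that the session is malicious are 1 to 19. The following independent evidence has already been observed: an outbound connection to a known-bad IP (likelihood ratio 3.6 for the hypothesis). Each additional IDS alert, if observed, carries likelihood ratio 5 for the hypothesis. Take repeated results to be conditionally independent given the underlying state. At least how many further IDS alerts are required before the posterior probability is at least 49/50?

4

Prior odds = 1/19.
Bayes factor of the evidence already in hand = 3.6.
Odds after that evidence = (1/19) × 3.6 = 18/95.
Target odds = 0.98/0.02 = 49.
Need 5ⁿ ≥ 49 ÷ (18/95) = 4655/18.
5³ = 125 falls short of 4655/18 but 5⁴ = 625 reaches it, so n = 4.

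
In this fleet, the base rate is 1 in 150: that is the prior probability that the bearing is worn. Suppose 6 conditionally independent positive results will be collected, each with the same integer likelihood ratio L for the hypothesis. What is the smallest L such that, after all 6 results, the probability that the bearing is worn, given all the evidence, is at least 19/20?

4

Prior odds = (1/150)/(149/150) = 1/149.
Target odds = 0.95/0.05 = 19.
Need L⁶ ≥ 19 ÷ (1/149) = 2831.
3⁶ = 729 < 2831 ≤ 4096 = 4⁶, so L = 4.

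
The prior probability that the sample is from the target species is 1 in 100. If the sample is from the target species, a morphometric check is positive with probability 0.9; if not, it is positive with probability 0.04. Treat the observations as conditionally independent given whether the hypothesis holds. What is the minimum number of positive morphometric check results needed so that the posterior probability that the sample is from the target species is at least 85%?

Prior odds = 0.01/0.99 = 1/99.
Likelihood ratio of a positive = 0.9/0.04 = 22.5.
Target posterior odds = 0.85/0.15 = 17/3.
Require 22.5ⁿ ≥ 17/3 ÷ (1/99) = 561.
22.5² = 506.25 falls short of 561 but 22.5³ = 11390.625 reaches it, so n = 3.

3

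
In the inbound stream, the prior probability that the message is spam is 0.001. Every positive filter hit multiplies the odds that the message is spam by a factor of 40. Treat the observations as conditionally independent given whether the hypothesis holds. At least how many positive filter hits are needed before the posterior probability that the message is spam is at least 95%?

3

Prior odds = 0.001/0.999 = 1/999.
Likelihood ratio per positive filter hit = 40.
Target posterior odds = 0.95/0.05 = 19.
Require 40ⁿ ≥ 19 ÷ (1/999) = 18981.
40² = 1600 falls short of 18981 but 40³ = 64000 reaches it, so n = 3.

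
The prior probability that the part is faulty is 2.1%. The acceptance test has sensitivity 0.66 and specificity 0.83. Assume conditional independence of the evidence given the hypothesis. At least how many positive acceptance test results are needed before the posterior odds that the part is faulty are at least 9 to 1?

5

Prior odds = 0.021/0.979 = 21/979.
False-positive rate = 1 − 0.83 = 0.17; likelihood ratio of a positive = 0.66/0.17 = 66/17.
Target odds = 9.
Need (21/979) × (66/17)ⁿ ≥ 9, i.e. (66/17)ⁿ ≥ 2937/7.
(66/17)⁴ = 18974736/83521 falls short of 2937/7 but (66/17)⁵ ≈882.013 reaches it, so n = 5.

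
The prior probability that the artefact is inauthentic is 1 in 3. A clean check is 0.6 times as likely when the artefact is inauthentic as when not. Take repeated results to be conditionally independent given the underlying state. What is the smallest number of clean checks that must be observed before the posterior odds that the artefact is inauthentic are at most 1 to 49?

Prior odds = (1/3)/(2/3) = 0.5.
Likelihood ratio per clean check = 0.6.
Target odds = 1/49.
Need 0.5 × 0.6ⁿ ≤ 1/49, i.e. 0.6ⁿ ≤ 2/49.
0.6⁶ = 729/15625 is still above 2/49 but 0.6⁷ = 2187/78125 is at or below it, so n = 7.

7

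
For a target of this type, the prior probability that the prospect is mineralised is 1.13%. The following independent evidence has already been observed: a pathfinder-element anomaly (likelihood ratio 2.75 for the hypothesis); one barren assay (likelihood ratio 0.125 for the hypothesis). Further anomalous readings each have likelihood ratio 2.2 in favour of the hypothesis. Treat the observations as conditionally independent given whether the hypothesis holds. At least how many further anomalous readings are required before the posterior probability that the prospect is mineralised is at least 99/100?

Prior odds = 0.0113/0.9887 = 113/9887.
Combined Bayes factor of the evidence already in hand = 2.75 × 0.125 = 0.34375.
Odds after that evidence = (113/9887) × 0.34375 = 1243/316384.
Target odds = 0.99/0.01 = 99.
Need 2.2ⁿ ≥ 99 ÷ (1243/316384) = 2847456/113.
2.2¹² ≈12855 falls short of 2847456/113 but 2.2¹³ ≈28281 reaches it, so n = 13.

13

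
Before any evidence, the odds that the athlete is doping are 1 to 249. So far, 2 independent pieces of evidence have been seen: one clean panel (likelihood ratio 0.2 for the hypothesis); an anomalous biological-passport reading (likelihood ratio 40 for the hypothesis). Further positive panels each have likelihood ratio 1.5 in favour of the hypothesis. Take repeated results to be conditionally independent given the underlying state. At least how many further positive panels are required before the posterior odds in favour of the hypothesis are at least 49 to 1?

19

Prior odds = 1/249.
Combined Bayes factor of the evidence already in hand = 0.2 × 40 = 8.
Odds after that evidence = (1/249) × 8 = 8/249.
Target odds = 49.
Need 1.5ⁿ ≥ 49 ÷ (8/249) = 1525.125.
1.5¹⁸ = 387420489/262144 falls short of 1525.125 but 1.5¹⁹ ≈2216.84 reaches it, so n = 19.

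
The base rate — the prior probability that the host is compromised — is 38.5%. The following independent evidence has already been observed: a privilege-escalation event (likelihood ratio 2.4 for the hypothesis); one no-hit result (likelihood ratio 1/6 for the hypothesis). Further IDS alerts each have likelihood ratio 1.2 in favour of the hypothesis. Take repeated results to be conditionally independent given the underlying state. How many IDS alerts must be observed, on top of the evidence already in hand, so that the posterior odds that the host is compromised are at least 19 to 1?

24

Prior odds = 0.385/0.615 = 77/123.
Combined Bayes factor of the evidence already in hand = 2.4 × (1/6) = 0.4.
Odds after that evidence = (77/123) × 0.4 = 154/615.
Target odds = 19.
Need 1.2ⁿ ≥ 19 ÷ (154/615) = 11685/154.
1.2²³ ≈66.2474 falls short of 11685/154 but 1.2²⁴ ≈79.4968 reaches it, so n = 24.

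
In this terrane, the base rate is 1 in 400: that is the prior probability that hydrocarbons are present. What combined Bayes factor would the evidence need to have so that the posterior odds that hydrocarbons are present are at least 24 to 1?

Prior odds = 0.0025/0.9975 = 1/399.
Target odds = 24.
Required Bayes factor = 24 ÷ (1/399) = 9576.

9576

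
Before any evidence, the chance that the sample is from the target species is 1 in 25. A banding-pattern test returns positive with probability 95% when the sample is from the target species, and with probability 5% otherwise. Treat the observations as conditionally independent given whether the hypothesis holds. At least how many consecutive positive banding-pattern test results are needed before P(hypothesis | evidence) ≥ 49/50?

Prior odds: 0.04 ÷ 0.96 = 1/24.
Likelihood ratio of a positive result = 0.95/0.05 = 19.
Target odds: 0.98 ÷ 0.02 = 49.
Require 19ⁿ ≥ 49 ÷ (1/24) = 1176.
19² = 361 falls short of 1176 but 19³ = 6859 reaches it, so n = 3.

3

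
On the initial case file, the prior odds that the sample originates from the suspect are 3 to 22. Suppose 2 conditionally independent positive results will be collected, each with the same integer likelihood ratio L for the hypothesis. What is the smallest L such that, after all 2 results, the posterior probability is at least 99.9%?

86

Prior odds = 3/22.
Target odds = 0.999/0.001 = 999.
Need L² ≥ 999 ÷ (3/22) = 7326.
85² = 7225 < 7326 ≤ 7396 = 86², so L = 86.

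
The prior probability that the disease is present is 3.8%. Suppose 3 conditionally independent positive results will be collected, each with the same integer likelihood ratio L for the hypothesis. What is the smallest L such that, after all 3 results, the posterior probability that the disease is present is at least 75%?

5

Prior odds = 0.038/0.962 = 19/481.
Target odds = 0.75/0.25 = 3.
Need L³ ≥ 3 ÷ (19/481) = 1443/19.
4³ = 64 < 1443/19 ≤ 125 = 5³, so L = 5.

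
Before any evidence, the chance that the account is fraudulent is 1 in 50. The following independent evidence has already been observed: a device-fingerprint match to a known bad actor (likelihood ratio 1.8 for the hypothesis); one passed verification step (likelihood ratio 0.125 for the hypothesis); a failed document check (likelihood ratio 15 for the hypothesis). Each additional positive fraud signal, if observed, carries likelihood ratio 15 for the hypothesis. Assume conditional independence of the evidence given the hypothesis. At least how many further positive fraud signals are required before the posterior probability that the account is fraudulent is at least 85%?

2

Prior odds = 0.02/0.98 = 1/49.
Combined Bayes factor of the evidence already in hand = 1.8 × 0.125 × 15 = 3.375.
Odds after that evidence = (1/49) × 3.375 = 27/392.
Target odds = 0.85/0.15 = 17/3.
Need 15ⁿ ≥ 17/3 ÷ (27/392) = 6664/81.
15¹ = 15 falls short of 6664/81 but 15² = 225 reaches it, so n = 2.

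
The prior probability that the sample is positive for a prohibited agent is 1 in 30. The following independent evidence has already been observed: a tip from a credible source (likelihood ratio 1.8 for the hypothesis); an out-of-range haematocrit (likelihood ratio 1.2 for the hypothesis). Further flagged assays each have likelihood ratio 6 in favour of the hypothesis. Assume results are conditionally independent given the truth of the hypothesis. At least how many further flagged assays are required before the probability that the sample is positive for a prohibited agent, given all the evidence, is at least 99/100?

Prior odds = (1/30)/(29/30) = 1/29.
Combined Bayes factor of the evidence already in hand = 1.8 × 1.2 = 2.16.
Odds after that evidence = (1/29) × 2.16 = 54/725.
Target odds = 0.99/0.01 = 99.
Need 6ⁿ ≥ 99 ÷ (54/725) = 7975/6.
6⁴ = 1296 falls short of 7975/6 but 6⁵ = 7776 reaches it, so n = 5.

5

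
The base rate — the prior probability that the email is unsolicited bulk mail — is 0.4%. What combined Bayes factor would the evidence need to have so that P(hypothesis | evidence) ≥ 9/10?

2241

Prior odds = 0.004/0.996 = 1/249.
Target odds = 0.9/0.1 = 9.
Required Bayes factor = 9 ÷ (1/249) = 2241.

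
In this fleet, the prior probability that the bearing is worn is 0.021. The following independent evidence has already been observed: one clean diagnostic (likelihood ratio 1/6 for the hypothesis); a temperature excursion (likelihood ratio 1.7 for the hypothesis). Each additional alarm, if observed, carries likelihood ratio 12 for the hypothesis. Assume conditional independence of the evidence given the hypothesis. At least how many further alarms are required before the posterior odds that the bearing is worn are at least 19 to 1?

Prior odds = 0.021/0.979 = 21/979.
Combined Bayes factor of the evidence already in hand = (1/6) × 1.7 = 17/60.
Odds after that evidence = (21/979) × 17/60 = 119/19580.
Target odds = 19.
Need 12ⁿ ≥ 19 ÷ (119/19580) = 372020/119.
12³ = 1728 falls short of 372020/119 but 12⁴ = 20736 reaches it, so n = 4.

4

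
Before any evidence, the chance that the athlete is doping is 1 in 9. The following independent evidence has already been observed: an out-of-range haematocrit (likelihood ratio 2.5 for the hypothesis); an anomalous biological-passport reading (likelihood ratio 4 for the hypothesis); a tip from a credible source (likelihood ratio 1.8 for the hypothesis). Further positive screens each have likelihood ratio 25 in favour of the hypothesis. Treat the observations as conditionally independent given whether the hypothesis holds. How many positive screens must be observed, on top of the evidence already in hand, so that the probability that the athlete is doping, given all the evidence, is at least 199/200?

2

Prior odds = (1/9)/(8/9) = 0.125.
Combined Bayes factor of the evidence already in hand = 2.5 × 4 × 1.8 = 18.
Odds after that evidence = 0.125 × 18 = 2.25.
Target odds = 0.995/0.005 = 199.
Need 25ⁿ ≥ 199 ÷ 2.25 = 796/9.
25¹ = 25 falls short of 796/9 but 25² = 625 reaches it, so n = 2.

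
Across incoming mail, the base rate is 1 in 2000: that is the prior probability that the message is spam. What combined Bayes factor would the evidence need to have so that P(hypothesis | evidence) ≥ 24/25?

Prior odds = 0.0005/0.9995 = 1/1999.
Target odds = 0.96/0.04 = 24.
Required Bayes factor = 24 ÷ (1/1999) = 47976.

47976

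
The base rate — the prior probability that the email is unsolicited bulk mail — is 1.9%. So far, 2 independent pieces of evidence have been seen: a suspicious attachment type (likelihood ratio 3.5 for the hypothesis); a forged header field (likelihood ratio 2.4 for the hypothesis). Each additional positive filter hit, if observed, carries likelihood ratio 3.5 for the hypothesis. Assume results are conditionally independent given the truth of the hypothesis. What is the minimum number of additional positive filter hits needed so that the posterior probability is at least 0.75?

3

Prior odds = 0.019/0.981 = 19/981.
Combined Bayes factor of the evidence already in hand = 3.5 × 2.4 = 8.4.
Odds after that evidence = (19/981) × 8.4 = 266/1635.
Target odds = 0.75/0.25 = 3.
Need 3.5ⁿ ≥ 3 ÷ (266/1635) = 4905/266.
3.5² = 12.25 falls short of 4905/266 but 3.5³ = 42.875 reaches it, so n = 3.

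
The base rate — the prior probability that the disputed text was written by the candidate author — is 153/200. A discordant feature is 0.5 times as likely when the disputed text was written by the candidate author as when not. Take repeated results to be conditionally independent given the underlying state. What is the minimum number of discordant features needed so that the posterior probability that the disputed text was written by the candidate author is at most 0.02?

Prior odds: 0.765 ÷ 0.235 = 153/47.
Likelihood ratio per discordant feature = 0.5.
Target posterior odds = 0.02/0.98 = 1/49.
Require 0.5ⁿ ≤ 1/49 ÷ (153/47) = 47/7497.
0.5⁷ = 0.0078125 is still above 47/7497 but 0.5⁸ = 0.00390625 is at or below it, so n = 8.

8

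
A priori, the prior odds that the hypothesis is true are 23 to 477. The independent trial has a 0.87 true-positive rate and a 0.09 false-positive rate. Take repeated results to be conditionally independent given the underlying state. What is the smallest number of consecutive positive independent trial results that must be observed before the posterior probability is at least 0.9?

3

Prior odds = 23/477.
Likelihood ratio of a positive result = 0.87/0.09 = 29/3.
Target posterior odds = 0.9/0.1 = 9.
Need (23/477) × (29/3)ⁿ ≥ 9, i.e. (29/3)ⁿ ≥ 4293/23.
(29/3)² = 841/9 falls short of 4293/23 but (29/3)³ = 24389/27 reaches it, so n = 3.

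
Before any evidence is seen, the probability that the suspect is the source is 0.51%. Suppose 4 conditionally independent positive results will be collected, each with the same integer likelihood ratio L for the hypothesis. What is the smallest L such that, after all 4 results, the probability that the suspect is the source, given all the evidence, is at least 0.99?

Prior odds = 0.0051/0.9949 = 51/9949.
Target odds = 0.99/0.01 = 99.
Need L⁴ ≥ 99 ÷ (51/9949) = 328317/17.
11⁴ = 14641 < 328317/17 ≤ 20736 = 12⁴, so L = 12.

12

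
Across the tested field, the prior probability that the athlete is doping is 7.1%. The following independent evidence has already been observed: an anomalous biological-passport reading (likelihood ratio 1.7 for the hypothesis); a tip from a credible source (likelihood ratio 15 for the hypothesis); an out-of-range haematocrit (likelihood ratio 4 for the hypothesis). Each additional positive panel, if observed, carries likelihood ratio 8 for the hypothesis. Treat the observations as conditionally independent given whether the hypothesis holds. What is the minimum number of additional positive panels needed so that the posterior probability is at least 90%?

1

Prior odds = 0.071/0.929 = 71/929.
Combined Bayes factor of the evidence already in hand = 1.7 × 15 × 4 = 102.
Odds after that evidence = (71/929) × 102 = 7242/929.
Target odds = 0.9/0.1 = 9.
Need 8ⁿ ≥ 9 ÷ (7242/929) = 2787/2414.
8¹ = 8, which meets the required 2787/2414; so n = 1.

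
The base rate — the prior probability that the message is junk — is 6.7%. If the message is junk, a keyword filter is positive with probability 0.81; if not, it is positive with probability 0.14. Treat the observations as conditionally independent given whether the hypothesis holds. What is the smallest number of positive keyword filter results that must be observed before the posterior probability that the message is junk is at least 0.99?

5

Prior odds: 0.067 ÷ 0.933 = 67/933.
Likelihood ratio of a positive = 0.81/0.14 = 81/14.
Target odds: 0.99 ÷ 0.01 = 99.
Require (81/14)ⁿ ≥ 99 ÷ (67/933) = 92367/67.
(81/14)⁴ = 43046721/38416 falls short of 92367/67 but (81/14)⁵ ≈6483.13 reaches it, so n = 5.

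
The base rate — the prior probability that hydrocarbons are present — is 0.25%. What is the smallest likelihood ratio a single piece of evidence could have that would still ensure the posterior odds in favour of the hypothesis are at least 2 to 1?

Prior odds = 0.0025/0.9975 = 1/399.
Target odds = 2.
Required Bayes factor = 2 ÷ (1/399) = 798.

798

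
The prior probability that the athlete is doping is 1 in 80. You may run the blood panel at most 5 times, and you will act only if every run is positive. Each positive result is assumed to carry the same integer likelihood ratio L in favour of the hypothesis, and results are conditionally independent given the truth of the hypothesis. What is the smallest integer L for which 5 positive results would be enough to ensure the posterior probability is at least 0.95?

5

Prior odds = 0.0125/0.9875 = 1/79.
Target odds = 0.95/0.05 = 19.
Need L⁵ ≥ 19 ÷ (1/79) = 1501.
4⁵ = 1024 < 1501 ≤ 3125 = 5⁵, so L = 5.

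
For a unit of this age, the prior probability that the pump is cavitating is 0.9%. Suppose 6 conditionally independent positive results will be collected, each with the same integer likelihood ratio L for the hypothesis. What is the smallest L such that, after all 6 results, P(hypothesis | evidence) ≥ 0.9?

4

Prior odds = 0.009/0.991 = 9/991.
Target odds = 0.9/0.1 = 9.
Need L⁶ ≥ 9 ÷ (9/991) = 991.
3⁶ = 729 < 991 ≤ 4096 = 4⁶, so L = 4.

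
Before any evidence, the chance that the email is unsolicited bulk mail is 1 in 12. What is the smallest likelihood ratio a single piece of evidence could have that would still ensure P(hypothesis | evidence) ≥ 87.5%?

77

Prior odds = (1/12)/(11/12) = 1/11.
Target odds = 0.875/0.125 = 7.
Required Bayes factor = 7 ÷ (1/11) = 77.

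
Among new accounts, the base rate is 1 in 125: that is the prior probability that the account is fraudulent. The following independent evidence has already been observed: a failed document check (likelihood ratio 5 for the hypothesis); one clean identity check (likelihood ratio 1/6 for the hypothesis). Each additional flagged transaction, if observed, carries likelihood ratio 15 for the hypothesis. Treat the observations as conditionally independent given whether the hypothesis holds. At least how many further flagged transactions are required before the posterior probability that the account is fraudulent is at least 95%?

3

Prior odds = 0.008/0.992 = 1/124.
Combined Bayes factor of the evidence already in hand = 5 × (1/6) = 5/6.
Odds after that evidence = (1/124) × 5/6 = 5/744.
Target odds = 0.95/0.05 = 19.
Need 15ⁿ ≥ 19 ÷ (5/744) = 2827.2.
15² = 225 falls short of 2827.2 but 15³ = 3375 reaches it, so n = 3.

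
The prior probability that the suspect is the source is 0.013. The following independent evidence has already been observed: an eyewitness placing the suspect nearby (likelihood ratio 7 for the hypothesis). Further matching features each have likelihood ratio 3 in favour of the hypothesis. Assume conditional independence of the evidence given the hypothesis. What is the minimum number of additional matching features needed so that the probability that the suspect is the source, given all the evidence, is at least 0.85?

4

Prior odds = 0.013/0.987 = 13/987.
Bayes factor of the evidence already in hand = 7.
Odds after that evidence = (13/987) × 7 = 13/141.
Target odds = 0.85/0.15 = 17/3.
Need 3ⁿ ≥ 17/3 ÷ (13/141) = 799/13.
3³ = 27 falls short of 799/13 but 3⁴ = 81 reaches it, so n = 4.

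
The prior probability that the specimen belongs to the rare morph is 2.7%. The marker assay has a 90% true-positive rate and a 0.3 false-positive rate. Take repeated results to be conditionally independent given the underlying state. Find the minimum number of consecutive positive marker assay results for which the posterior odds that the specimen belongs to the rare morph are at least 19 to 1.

Prior odds = 0.027/0.973 = 27/973.
Likelihood ratio of a positive result = 0.9/0.3 = 3.
Target odds = 19.
Need (27/973) × 3ⁿ ≥ 19, i.e. 3ⁿ ≥ 18487/27.
3⁵ = 243 falls short of 18487/27 but 3⁶ = 729 reaches it, so n = 6.

6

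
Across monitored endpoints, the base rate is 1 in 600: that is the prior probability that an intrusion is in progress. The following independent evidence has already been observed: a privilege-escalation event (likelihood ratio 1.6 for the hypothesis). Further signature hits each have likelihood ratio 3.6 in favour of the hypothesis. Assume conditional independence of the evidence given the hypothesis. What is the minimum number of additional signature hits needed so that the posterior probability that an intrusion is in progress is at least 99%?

Prior odds = (1/600)/(599/600) = 1/599.
Bayes factor of the evidence already in hand = 1.6.
Odds after that evidence = (1/599) × 1.6 = 8/2995.
Target odds = 0.99/0.01 = 99.
Need 3.6ⁿ ≥ 99 ÷ (8/2995) = 37063.125.
3.6⁸ ≈28211.1 falls short of 37063.125 but 3.6⁹ ≈101560 reaches it, so n = 9.

9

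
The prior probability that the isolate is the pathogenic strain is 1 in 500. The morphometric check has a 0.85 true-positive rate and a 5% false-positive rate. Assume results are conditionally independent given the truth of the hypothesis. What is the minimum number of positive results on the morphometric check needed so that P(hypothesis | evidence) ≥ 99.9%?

Prior odds = 0.002/0.998 = 1/499.
Likelihood ratio of a positive result = 0.85/0.05 = 17.
Target posterior odds = 0.999/0.001 = 999.
Need (1/499) × 17ⁿ ≥ 999, i.e. 17ⁿ ≥ 498501.
17⁴ = 83521 falls short of 498501 but 17⁵ = 1419857 reaches it, so n = 5.

5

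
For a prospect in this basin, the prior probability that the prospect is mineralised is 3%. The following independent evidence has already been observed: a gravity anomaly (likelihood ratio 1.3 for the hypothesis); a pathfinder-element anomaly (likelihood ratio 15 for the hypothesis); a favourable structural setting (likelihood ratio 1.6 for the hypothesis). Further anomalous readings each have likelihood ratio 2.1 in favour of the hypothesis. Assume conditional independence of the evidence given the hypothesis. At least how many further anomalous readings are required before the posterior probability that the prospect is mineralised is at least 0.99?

Prior odds = 0.03/0.97 = 3/97.
Combined Bayes factor of the evidence already in hand = 1.3 × 15 × 1.6 = 31.2.
Odds after that evidence = (3/97) × 31.2 = 468/485.
Target odds = 0.99/0.01 = 99.
Need 2.1ⁿ ≥ 99 ÷ (468/485) = 5335/52.
2.1⁶ = 85766121/1000000 falls short of 5335/52 but 2.1⁷ ≈180.109 reaches it, so n = 7.

7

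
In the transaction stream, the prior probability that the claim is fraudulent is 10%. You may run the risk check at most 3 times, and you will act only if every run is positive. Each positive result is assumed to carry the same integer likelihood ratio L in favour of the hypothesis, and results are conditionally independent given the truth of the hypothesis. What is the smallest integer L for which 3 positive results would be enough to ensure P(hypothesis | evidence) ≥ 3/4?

3

Prior odds = 0.1/0.9 = 1/9.
Target odds = 0.75/0.25 = 3.
Need L³ ≥ 3 ÷ (1/9) = 27.
2³ = 8 < 27 ≤ 27 = 3³, so L = 3.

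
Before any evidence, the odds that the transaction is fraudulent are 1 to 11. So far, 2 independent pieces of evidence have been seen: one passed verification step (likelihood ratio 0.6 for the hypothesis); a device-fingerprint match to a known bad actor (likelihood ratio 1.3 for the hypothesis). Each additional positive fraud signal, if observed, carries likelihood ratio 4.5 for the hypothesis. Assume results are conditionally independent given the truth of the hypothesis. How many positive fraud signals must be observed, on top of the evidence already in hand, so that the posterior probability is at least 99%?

5

Prior odds = 1/11.
Combined Bayes factor of the evidence already in hand = 0.6 × 1.3 = 0.78.
Odds after that evidence = (1/11) × 0.78 = 39/550.
Target odds = 0.99/0.01 = 99.
Need 4.5ⁿ ≥ 99 ÷ (39/550) = 18150/13.
4.5⁴ = 410.0625 falls short of 18150/13 but 4.5⁵ = 1845.28125 reaches it, so n = 5.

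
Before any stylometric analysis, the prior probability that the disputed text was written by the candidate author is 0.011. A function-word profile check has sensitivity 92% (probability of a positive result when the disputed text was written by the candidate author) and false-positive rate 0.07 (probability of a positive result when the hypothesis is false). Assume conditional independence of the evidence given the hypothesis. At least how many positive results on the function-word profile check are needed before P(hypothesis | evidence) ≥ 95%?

Prior odds: 0.011 ÷ 0.989 = 11/989.
Likelihood ratio of a positive result = 0.92/0.07 = 92/7.
Target odds: 0.95 ÷ 0.05 = 19.
Need (11/989) × (92/7)ⁿ ≥ 19, i.e. (92/7)ⁿ ≥ 18791/11.
(92/7)² = 8464/49 falls short of 18791/11 but (92/7)³ = 778688/343 reaches it, so n = 3.

3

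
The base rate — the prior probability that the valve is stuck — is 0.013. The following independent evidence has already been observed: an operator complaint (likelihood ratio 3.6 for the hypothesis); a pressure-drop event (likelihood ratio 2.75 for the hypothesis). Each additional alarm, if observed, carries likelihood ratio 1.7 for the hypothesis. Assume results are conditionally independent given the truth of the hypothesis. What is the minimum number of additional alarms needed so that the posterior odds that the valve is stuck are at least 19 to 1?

Prior odds = 0.013/0.987 = 13/987.
Combined Bayes factor of the evidence already in hand = 3.6 × 2.75 = 9.9.
Odds after that evidence = (13/987) × 9.9 = 429/3290.
Target odds = 19.
Need 1.7ⁿ ≥ 19 ÷ (429/3290) = 62510/429.
1.7⁹ ≈118.588 falls short of 62510/429 but 1.7¹⁰ ≈201.599 reaches it, so n = 10.

10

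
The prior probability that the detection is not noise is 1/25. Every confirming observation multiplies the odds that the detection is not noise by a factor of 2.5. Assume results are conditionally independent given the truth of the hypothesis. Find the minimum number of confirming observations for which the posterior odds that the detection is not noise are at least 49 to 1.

8

Prior odds = 0.04/0.96 = 1/24.
Likelihood ratio per confirming observation = 2.5.
Target odds = 49.
Require 2.5ⁿ ≥ 49 ÷ (1/24) = 1176.
2.5⁷ = 610.3515625 falls short of 1176 but 2.5⁸ = 390625/256 reaches it, so n = 8.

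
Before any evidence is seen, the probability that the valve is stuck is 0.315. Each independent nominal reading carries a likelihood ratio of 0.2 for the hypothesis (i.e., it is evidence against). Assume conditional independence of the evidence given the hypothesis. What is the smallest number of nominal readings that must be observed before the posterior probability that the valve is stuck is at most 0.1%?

4

Prior odds: 0.315 ÷ 0.685 = 63/137.
Likelihood ratio per nominal reading = 0.2.
Target posterior odds = 0.001/0.999 = 1/999.
Require 0.2ⁿ ≤ 1/999 ÷ (63/137) = 137/62937.
0.2³ = 0.008 is still above 137/62937 but 0.2⁴ = 0.0016 is at or below it, so n = 4.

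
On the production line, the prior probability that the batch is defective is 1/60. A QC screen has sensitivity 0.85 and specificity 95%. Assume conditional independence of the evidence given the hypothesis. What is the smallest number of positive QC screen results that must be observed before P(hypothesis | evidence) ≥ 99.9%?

Prior odds: (1/60) ÷ (59/60) = 1/59.
False-positive rate = 1 − 0.95 = 0.05; likelihood ratio of a positive = 0.85/0.05 = 17.
Target posterior odds = 0.999/0.001 = 999.
Need (1/59) × 17ⁿ ≥ 999, i.e. 17ⁿ ≥ 58941.
17³ = 4913 falls short of 58941 but 17⁴ = 83521 reaches it, so n = 4.

4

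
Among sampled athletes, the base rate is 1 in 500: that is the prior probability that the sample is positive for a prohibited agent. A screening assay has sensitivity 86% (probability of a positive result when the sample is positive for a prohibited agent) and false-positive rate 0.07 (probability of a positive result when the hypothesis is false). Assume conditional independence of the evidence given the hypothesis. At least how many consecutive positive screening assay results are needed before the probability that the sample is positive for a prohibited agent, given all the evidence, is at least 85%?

4

Prior odds: 0.002 ÷ 0.998 = 1/499.
Likelihood ratio of a positive result = 0.86/0.07 = 86/7.
Target posterior odds = 0.85/0.15 = 17/3.
Need (1/499) × (86/7)ⁿ ≥ 17/3, i.e. (86/7)ⁿ ≥ 8483/3.
(86/7)³ = 636056/343 falls short of 8483/3 but (86/7)⁴ = 54700816/2401 reaches it, so n = 4.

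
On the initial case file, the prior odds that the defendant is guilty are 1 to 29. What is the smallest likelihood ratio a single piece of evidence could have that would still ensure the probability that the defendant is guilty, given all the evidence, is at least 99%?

2871

Prior odds = 1/29.
Target odds = 0.99/0.01 = 99.
Required Bayes factor = 99 ÷ (1/29) = 2871.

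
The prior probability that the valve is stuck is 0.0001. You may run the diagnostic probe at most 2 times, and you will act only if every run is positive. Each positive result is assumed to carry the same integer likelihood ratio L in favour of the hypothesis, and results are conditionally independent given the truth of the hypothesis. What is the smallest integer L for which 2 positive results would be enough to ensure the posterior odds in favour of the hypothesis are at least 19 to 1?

436

Prior odds = 0.0001/0.9999 = 1/9999.
Target odds = 19.
Need L² ≥ 19 ÷ (1/9999) = 189981.
435² = 189225 < 189981 ≤ 190096 = 436², so L = 436.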